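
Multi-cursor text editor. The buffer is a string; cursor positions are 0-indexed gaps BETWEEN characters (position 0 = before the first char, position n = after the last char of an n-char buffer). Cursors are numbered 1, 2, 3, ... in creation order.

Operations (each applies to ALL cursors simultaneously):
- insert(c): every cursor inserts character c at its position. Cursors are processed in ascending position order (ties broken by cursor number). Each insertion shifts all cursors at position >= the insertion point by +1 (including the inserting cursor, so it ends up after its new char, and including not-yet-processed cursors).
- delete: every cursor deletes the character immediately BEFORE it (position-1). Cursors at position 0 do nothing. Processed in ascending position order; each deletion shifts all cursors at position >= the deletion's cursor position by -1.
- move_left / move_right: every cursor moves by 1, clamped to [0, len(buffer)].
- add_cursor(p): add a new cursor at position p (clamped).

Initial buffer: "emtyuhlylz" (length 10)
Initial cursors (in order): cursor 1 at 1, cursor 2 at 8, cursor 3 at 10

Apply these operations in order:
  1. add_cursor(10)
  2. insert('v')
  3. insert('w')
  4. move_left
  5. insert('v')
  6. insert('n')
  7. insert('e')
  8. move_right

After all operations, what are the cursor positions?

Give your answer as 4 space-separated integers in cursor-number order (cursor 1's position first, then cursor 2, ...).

After op 1 (add_cursor(10)): buffer="emtyuhlylz" (len 10), cursors c1@1 c2@8 c3@10 c4@10, authorship ..........
After op 2 (insert('v')): buffer="evmtyuhlyvlzvv" (len 14), cursors c1@2 c2@10 c3@14 c4@14, authorship .1.......2..34
After op 3 (insert('w')): buffer="evwmtyuhlyvwlzvvww" (len 18), cursors c1@3 c2@12 c3@18 c4@18, authorship .11.......22..3434
After op 4 (move_left): buffer="evwmtyuhlyvwlzvvww" (len 18), cursors c1@2 c2@11 c3@17 c4@17, authorship .11.......22..3434
After op 5 (insert('v')): buffer="evvwmtyuhlyvvwlzvvwvvw" (len 22), cursors c1@3 c2@13 c3@21 c4@21, authorship .111.......222..343344
After op 6 (insert('n')): buffer="evvnwmtyuhlyvvnwlzvvwvvnnw" (len 26), cursors c1@4 c2@15 c3@25 c4@25, authorship .1111.......2222..34334344
After op 7 (insert('e')): buffer="evvnewmtyuhlyvvnewlzvvwvvnneew" (len 30), cursors c1@5 c2@17 c3@29 c4@29, authorship .11111.......22222..3433434344
After op 8 (move_right): buffer="evvnewmtyuhlyvvnewlzvvwvvnneew" (len 30), cursors c1@6 c2@18 c3@30 c4@30, authorship .11111.......22222..3433434344

Answer: 6 18 30 30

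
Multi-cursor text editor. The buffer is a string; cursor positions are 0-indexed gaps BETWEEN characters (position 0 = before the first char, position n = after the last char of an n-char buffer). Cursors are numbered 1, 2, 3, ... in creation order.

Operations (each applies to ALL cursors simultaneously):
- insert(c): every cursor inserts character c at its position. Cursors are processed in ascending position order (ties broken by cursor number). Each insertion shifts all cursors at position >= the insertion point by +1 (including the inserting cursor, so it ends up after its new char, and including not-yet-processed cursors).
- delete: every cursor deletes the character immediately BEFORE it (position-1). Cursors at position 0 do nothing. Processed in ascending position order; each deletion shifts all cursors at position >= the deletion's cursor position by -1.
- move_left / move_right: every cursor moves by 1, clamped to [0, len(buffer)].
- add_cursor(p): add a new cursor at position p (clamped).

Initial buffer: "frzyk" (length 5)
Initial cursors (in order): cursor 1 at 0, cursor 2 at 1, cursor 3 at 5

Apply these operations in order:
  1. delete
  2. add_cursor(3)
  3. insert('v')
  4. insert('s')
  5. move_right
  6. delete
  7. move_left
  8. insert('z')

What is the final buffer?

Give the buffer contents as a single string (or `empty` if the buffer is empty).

After op 1 (delete): buffer="rzy" (len 3), cursors c1@0 c2@0 c3@3, authorship ...
After op 2 (add_cursor(3)): buffer="rzy" (len 3), cursors c1@0 c2@0 c3@3 c4@3, authorship ...
After op 3 (insert('v')): buffer="vvrzyvv" (len 7), cursors c1@2 c2@2 c3@7 c4@7, authorship 12...34
After op 4 (insert('s')): buffer="vvssrzyvvss" (len 11), cursors c1@4 c2@4 c3@11 c4@11, authorship 1212...3434
After op 5 (move_right): buffer="vvssrzyvvss" (len 11), cursors c1@5 c2@5 c3@11 c4@11, authorship 1212...3434
After op 6 (delete): buffer="vvszyvv" (len 7), cursors c1@3 c2@3 c3@7 c4@7, authorship 121..34
After op 7 (move_left): buffer="vvszyvv" (len 7), cursors c1@2 c2@2 c3@6 c4@6, authorship 121..34
After op 8 (insert('z')): buffer="vvzzszyvzzv" (len 11), cursors c1@4 c2@4 c3@10 c4@10, authorship 12121..3344

Answer: vvzzszyvzzv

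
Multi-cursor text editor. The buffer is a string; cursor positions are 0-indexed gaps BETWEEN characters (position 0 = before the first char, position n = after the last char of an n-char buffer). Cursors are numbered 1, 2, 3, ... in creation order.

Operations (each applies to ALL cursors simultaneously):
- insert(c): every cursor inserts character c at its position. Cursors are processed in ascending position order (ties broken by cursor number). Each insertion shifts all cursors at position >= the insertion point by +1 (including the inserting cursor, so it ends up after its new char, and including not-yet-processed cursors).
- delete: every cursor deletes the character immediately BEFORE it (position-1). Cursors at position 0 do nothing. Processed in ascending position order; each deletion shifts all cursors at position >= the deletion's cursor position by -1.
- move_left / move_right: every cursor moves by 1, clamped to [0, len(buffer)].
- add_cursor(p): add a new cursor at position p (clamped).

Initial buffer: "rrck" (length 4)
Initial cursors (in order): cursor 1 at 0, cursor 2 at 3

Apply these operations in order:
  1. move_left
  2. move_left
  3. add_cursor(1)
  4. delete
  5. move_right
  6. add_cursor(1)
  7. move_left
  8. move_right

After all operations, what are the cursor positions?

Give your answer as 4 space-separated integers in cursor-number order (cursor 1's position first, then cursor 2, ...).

After op 1 (move_left): buffer="rrck" (len 4), cursors c1@0 c2@2, authorship ....
After op 2 (move_left): buffer="rrck" (len 4), cursors c1@0 c2@1, authorship ....
After op 3 (add_cursor(1)): buffer="rrck" (len 4), cursors c1@0 c2@1 c3@1, authorship ....
After op 4 (delete): buffer="rck" (len 3), cursors c1@0 c2@0 c3@0, authorship ...
After op 5 (move_right): buffer="rck" (len 3), cursors c1@1 c2@1 c3@1, authorship ...
After op 6 (add_cursor(1)): buffer="rck" (len 3), cursors c1@1 c2@1 c3@1 c4@1, authorship ...
After op 7 (move_left): buffer="rck" (len 3), cursors c1@0 c2@0 c3@0 c4@0, authorship ...
After op 8 (move_right): buffer="rck" (len 3), cursors c1@1 c2@1 c3@1 c4@1, authorship ...

Answer: 1 1 1 1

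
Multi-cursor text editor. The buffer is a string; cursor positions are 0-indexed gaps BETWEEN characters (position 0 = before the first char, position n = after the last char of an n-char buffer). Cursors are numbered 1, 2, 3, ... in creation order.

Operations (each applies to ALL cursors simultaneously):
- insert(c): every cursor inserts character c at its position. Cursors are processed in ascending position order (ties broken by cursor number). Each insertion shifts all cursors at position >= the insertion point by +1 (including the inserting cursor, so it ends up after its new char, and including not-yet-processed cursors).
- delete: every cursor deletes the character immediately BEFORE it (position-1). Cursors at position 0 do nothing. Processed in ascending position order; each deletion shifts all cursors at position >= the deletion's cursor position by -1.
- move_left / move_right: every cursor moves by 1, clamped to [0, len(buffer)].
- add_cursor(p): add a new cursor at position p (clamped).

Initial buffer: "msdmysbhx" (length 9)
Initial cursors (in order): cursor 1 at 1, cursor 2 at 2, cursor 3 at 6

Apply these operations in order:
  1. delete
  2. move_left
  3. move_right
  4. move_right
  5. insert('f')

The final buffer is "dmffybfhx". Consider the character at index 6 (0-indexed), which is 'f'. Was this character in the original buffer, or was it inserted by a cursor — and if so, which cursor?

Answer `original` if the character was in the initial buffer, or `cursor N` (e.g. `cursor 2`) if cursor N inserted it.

Answer: cursor 3

Derivation:
After op 1 (delete): buffer="dmybhx" (len 6), cursors c1@0 c2@0 c3@3, authorship ......
After op 2 (move_left): buffer="dmybhx" (len 6), cursors c1@0 c2@0 c3@2, authorship ......
After op 3 (move_right): buffer="dmybhx" (len 6), cursors c1@1 c2@1 c3@3, authorship ......
After op 4 (move_right): buffer="dmybhx" (len 6), cursors c1@2 c2@2 c3@4, authorship ......
After op 5 (insert('f')): buffer="dmffybfhx" (len 9), cursors c1@4 c2@4 c3@7, authorship ..12..3..
Authorship (.=original, N=cursor N): . . 1 2 . . 3 . .
Index 6: author = 3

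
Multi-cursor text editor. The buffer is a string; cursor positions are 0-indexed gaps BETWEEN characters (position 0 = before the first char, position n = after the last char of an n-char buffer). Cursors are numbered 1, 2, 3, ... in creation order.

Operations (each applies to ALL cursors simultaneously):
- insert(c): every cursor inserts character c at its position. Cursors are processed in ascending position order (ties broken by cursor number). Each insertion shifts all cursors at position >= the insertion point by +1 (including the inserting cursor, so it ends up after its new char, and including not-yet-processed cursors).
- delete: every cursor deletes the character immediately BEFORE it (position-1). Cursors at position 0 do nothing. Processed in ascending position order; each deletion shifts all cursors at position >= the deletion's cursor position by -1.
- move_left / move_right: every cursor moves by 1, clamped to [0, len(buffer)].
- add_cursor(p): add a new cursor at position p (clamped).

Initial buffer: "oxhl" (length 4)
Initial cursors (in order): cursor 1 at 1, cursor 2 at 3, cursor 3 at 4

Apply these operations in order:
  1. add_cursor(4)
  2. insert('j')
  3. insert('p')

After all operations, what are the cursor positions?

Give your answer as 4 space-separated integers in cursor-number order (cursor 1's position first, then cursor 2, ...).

After op 1 (add_cursor(4)): buffer="oxhl" (len 4), cursors c1@1 c2@3 c3@4 c4@4, authorship ....
After op 2 (insert('j')): buffer="ojxhjljj" (len 8), cursors c1@2 c2@5 c3@8 c4@8, authorship .1..2.34
After op 3 (insert('p')): buffer="ojpxhjpljjpp" (len 12), cursors c1@3 c2@7 c3@12 c4@12, authorship .11..22.3434

Answer: 3 7 12 12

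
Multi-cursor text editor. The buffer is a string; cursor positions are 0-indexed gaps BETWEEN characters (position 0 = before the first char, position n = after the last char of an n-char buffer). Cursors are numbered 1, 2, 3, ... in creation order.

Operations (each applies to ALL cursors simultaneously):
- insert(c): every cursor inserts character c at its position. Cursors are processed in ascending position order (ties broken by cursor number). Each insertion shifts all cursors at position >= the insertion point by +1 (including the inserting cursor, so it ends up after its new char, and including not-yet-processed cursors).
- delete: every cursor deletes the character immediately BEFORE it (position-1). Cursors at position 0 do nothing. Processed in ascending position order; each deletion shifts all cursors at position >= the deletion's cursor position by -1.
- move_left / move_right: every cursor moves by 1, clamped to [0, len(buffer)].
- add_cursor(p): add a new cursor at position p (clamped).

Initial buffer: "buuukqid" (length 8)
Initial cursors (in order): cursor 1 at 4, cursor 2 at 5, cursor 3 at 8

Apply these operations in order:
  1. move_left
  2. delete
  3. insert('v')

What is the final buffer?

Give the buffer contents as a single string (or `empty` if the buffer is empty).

After op 1 (move_left): buffer="buuukqid" (len 8), cursors c1@3 c2@4 c3@7, authorship ........
After op 2 (delete): buffer="bukqd" (len 5), cursors c1@2 c2@2 c3@4, authorship .....
After op 3 (insert('v')): buffer="buvvkqvd" (len 8), cursors c1@4 c2@4 c3@7, authorship ..12..3.

Answer: buvvkqvd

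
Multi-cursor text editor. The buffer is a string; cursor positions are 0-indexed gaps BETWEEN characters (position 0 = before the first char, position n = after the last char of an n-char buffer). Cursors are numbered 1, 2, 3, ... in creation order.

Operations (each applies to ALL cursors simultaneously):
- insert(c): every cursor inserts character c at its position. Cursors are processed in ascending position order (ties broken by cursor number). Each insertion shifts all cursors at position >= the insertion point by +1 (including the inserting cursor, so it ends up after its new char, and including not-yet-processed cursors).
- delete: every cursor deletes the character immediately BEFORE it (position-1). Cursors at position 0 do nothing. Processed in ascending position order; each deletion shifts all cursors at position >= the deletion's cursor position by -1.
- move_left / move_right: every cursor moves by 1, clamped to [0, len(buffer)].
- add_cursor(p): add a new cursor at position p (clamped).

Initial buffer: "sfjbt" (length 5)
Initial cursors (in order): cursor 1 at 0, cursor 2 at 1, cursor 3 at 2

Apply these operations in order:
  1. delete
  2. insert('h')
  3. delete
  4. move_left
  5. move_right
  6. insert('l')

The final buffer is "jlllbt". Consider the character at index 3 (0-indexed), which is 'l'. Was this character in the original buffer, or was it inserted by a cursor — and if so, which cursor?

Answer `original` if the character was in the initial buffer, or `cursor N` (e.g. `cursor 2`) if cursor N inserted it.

Answer: cursor 3

Derivation:
After op 1 (delete): buffer="jbt" (len 3), cursors c1@0 c2@0 c3@0, authorship ...
After op 2 (insert('h')): buffer="hhhjbt" (len 6), cursors c1@3 c2@3 c3@3, authorship 123...
After op 3 (delete): buffer="jbt" (len 3), cursors c1@0 c2@0 c3@0, authorship ...
After op 4 (move_left): buffer="jbt" (len 3), cursors c1@0 c2@0 c3@0, authorship ...
After op 5 (move_right): buffer="jbt" (len 3), cursors c1@1 c2@1 c3@1, authorship ...
After op 6 (insert('l')): buffer="jlllbt" (len 6), cursors c1@4 c2@4 c3@4, authorship .123..
Authorship (.=original, N=cursor N): . 1 2 3 . .
Index 3: author = 3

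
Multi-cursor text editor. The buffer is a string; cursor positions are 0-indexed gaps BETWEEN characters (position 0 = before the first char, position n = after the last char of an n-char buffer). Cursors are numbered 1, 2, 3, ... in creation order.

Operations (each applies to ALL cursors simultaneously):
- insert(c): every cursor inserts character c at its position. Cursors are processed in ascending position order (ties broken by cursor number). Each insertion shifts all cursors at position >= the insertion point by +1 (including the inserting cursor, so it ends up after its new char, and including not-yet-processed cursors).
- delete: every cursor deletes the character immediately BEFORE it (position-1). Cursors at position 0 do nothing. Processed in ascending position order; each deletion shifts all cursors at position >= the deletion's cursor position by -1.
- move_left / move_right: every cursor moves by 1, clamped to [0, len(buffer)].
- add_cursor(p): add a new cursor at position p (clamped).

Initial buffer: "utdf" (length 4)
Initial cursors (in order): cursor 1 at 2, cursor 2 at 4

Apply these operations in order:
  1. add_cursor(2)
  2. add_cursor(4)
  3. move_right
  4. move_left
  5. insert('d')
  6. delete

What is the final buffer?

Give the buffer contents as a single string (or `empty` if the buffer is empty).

Answer: utdf

Derivation:
After op 1 (add_cursor(2)): buffer="utdf" (len 4), cursors c1@2 c3@2 c2@4, authorship ....
After op 2 (add_cursor(4)): buffer="utdf" (len 4), cursors c1@2 c3@2 c2@4 c4@4, authorship ....
After op 3 (move_right): buffer="utdf" (len 4), cursors c1@3 c3@3 c2@4 c4@4, authorship ....
After op 4 (move_left): buffer="utdf" (len 4), cursors c1@2 c3@2 c2@3 c4@3, authorship ....
After op 5 (insert('d')): buffer="utdddddf" (len 8), cursors c1@4 c3@4 c2@7 c4@7, authorship ..13.24.
After op 6 (delete): buffer="utdf" (len 4), cursors c1@2 c3@2 c2@3 c4@3, authorship ....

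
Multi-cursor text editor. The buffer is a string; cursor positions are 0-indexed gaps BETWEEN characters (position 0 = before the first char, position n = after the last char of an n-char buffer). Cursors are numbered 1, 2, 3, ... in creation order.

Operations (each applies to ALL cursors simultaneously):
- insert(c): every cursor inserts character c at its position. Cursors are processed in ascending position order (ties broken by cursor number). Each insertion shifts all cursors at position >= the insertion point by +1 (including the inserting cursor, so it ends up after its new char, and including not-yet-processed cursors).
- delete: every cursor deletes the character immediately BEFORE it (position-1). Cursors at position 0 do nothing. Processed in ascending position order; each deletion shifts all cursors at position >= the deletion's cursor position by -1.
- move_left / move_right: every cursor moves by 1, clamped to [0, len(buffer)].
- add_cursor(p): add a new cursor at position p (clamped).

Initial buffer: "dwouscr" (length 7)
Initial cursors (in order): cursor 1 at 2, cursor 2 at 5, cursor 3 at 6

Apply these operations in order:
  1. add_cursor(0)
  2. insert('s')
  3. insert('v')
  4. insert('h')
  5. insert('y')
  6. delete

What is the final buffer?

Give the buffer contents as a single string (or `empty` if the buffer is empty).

After op 1 (add_cursor(0)): buffer="dwouscr" (len 7), cursors c4@0 c1@2 c2@5 c3@6, authorship .......
After op 2 (insert('s')): buffer="sdwsousscsr" (len 11), cursors c4@1 c1@4 c2@8 c3@10, authorship 4..1...2.3.
After op 3 (insert('v')): buffer="svdwsvoussvcsvr" (len 15), cursors c4@2 c1@6 c2@11 c3@14, authorship 44..11...22.33.
After op 4 (insert('h')): buffer="svhdwsvhoussvhcsvhr" (len 19), cursors c4@3 c1@8 c2@14 c3@18, authorship 444..111...222.333.
After op 5 (insert('y')): buffer="svhydwsvhyoussvhycsvhyr" (len 23), cursors c4@4 c1@10 c2@17 c3@22, authorship 4444..1111...2222.3333.
After op 6 (delete): buffer="svhdwsvhoussvhcsvhr" (len 19), cursors c4@3 c1@8 c2@14 c3@18, authorship 444..111...222.333.

Answer: svhdwsvhoussvhcsvhr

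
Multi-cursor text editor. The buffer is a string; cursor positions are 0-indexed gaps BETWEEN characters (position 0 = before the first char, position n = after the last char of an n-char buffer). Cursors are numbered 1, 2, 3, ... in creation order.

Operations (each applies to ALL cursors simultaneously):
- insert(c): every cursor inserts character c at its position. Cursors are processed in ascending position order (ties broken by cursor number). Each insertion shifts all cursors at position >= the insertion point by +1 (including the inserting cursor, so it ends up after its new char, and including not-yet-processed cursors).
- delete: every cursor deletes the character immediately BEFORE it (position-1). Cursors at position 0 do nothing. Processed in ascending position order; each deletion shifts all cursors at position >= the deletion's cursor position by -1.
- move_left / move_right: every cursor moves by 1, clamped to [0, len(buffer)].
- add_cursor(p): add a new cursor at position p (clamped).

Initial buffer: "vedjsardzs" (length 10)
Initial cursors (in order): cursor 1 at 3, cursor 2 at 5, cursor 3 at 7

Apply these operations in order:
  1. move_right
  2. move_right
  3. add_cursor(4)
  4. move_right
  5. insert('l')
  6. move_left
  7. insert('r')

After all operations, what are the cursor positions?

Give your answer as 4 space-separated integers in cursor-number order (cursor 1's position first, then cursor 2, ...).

After op 1 (move_right): buffer="vedjsardzs" (len 10), cursors c1@4 c2@6 c3@8, authorship ..........
After op 2 (move_right): buffer="vedjsardzs" (len 10), cursors c1@5 c2@7 c3@9, authorship ..........
After op 3 (add_cursor(4)): buffer="vedjsardzs" (len 10), cursors c4@4 c1@5 c2@7 c3@9, authorship ..........
After op 4 (move_right): buffer="vedjsardzs" (len 10), cursors c4@5 c1@6 c2@8 c3@10, authorship ..........
After op 5 (insert('l')): buffer="vedjslalrdlzsl" (len 14), cursors c4@6 c1@8 c2@11 c3@14, authorship .....4.1..2..3
After op 6 (move_left): buffer="vedjslalrdlzsl" (len 14), cursors c4@5 c1@7 c2@10 c3@13, authorship .....4.1..2..3
After op 7 (insert('r')): buffer="vedjsrlarlrdrlzsrl" (len 18), cursors c4@6 c1@9 c2@13 c3@17, authorship .....44.11..22..33

Answer: 9 13 17 6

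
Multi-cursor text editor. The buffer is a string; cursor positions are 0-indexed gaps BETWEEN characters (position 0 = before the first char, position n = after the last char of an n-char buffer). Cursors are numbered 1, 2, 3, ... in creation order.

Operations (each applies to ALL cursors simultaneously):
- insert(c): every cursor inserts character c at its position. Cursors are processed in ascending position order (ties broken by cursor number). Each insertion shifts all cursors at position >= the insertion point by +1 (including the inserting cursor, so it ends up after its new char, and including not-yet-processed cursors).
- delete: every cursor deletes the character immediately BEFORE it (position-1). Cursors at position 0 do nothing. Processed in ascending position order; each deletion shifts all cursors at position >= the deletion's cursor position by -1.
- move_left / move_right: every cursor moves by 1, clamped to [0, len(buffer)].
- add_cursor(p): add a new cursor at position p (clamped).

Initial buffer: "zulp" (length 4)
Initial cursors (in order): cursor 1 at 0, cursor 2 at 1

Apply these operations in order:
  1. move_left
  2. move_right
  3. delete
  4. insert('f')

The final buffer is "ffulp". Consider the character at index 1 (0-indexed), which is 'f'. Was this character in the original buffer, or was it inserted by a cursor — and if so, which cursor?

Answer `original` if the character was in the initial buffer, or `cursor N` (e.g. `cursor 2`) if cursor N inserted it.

After op 1 (move_left): buffer="zulp" (len 4), cursors c1@0 c2@0, authorship ....
After op 2 (move_right): buffer="zulp" (len 4), cursors c1@1 c2@1, authorship ....
After op 3 (delete): buffer="ulp" (len 3), cursors c1@0 c2@0, authorship ...
After op 4 (insert('f')): buffer="ffulp" (len 5), cursors c1@2 c2@2, authorship 12...
Authorship (.=original, N=cursor N): 1 2 . . .
Index 1: author = 2

Answer: cursor 2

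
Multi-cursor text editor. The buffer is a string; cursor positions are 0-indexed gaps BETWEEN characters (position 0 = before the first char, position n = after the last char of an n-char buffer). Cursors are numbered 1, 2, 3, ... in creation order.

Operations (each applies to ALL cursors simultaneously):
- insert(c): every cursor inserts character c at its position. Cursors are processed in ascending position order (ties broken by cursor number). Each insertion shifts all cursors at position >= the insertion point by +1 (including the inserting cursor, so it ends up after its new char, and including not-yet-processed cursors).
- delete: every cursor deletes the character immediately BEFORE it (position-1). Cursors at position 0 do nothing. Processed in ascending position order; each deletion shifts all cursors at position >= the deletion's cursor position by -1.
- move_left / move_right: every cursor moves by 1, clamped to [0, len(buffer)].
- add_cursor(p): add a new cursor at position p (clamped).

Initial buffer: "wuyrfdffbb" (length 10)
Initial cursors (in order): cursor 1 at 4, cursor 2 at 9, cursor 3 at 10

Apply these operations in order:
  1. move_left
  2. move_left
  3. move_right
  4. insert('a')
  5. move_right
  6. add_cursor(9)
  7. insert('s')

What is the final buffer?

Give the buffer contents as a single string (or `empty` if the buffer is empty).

After op 1 (move_left): buffer="wuyrfdffbb" (len 10), cursors c1@3 c2@8 c3@9, authorship ..........
After op 2 (move_left): buffer="wuyrfdffbb" (len 10), cursors c1@2 c2@7 c3@8, authorship ..........
After op 3 (move_right): buffer="wuyrfdffbb" (len 10), cursors c1@3 c2@8 c3@9, authorship ..........
After op 4 (insert('a')): buffer="wuyarfdffabab" (len 13), cursors c1@4 c2@10 c3@12, authorship ...1.....2.3.
After op 5 (move_right): buffer="wuyarfdffabab" (len 13), cursors c1@5 c2@11 c3@13, authorship ...1.....2.3.
After op 6 (add_cursor(9)): buffer="wuyarfdffabab" (len 13), cursors c1@5 c4@9 c2@11 c3@13, authorship ...1.....2.3.
After op 7 (insert('s')): buffer="wuyarsfdffsabsabs" (len 17), cursors c1@6 c4@11 c2@14 c3@17, authorship ...1.1....42.23.3

Answer: wuyarsfdffsabsabs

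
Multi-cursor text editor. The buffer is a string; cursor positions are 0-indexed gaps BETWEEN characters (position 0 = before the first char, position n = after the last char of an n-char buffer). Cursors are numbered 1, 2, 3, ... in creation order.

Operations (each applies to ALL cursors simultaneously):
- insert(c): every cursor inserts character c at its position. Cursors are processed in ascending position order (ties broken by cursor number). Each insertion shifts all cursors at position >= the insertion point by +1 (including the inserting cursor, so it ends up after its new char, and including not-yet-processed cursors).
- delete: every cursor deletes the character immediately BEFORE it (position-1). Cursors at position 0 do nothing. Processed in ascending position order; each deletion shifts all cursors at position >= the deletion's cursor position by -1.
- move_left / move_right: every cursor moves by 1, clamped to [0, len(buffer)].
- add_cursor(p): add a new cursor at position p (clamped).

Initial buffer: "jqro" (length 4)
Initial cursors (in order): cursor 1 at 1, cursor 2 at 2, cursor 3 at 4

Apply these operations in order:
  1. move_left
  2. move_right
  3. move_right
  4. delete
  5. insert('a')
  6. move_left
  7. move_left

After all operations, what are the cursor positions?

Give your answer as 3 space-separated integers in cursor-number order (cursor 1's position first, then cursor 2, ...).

After op 1 (move_left): buffer="jqro" (len 4), cursors c1@0 c2@1 c3@3, authorship ....
After op 2 (move_right): buffer="jqro" (len 4), cursors c1@1 c2@2 c3@4, authorship ....
After op 3 (move_right): buffer="jqro" (len 4), cursors c1@2 c2@3 c3@4, authorship ....
After op 4 (delete): buffer="j" (len 1), cursors c1@1 c2@1 c3@1, authorship .
After op 5 (insert('a')): buffer="jaaa" (len 4), cursors c1@4 c2@4 c3@4, authorship .123
After op 6 (move_left): buffer="jaaa" (len 4), cursors c1@3 c2@3 c3@3, authorship .123
After op 7 (move_left): buffer="jaaa" (len 4), cursors c1@2 c2@2 c3@2, authorship .123

Answer: 2 2 2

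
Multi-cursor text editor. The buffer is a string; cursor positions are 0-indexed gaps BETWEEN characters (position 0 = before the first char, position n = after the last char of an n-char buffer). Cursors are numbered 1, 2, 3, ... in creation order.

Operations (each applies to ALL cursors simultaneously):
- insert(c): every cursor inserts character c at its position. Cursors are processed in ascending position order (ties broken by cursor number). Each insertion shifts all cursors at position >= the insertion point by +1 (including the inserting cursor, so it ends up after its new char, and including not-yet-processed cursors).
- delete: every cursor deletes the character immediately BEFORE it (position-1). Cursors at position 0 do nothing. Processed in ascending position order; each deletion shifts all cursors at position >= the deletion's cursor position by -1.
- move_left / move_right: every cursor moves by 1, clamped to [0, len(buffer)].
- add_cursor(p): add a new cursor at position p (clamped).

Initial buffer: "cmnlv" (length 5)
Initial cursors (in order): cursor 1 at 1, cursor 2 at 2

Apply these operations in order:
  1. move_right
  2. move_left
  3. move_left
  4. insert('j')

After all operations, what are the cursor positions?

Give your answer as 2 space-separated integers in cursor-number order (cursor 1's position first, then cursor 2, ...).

After op 1 (move_right): buffer="cmnlv" (len 5), cursors c1@2 c2@3, authorship .....
After op 2 (move_left): buffer="cmnlv" (len 5), cursors c1@1 c2@2, authorship .....
After op 3 (move_left): buffer="cmnlv" (len 5), cursors c1@0 c2@1, authorship .....
After op 4 (insert('j')): buffer="jcjmnlv" (len 7), cursors c1@1 c2@3, authorship 1.2....

Answer: 1 3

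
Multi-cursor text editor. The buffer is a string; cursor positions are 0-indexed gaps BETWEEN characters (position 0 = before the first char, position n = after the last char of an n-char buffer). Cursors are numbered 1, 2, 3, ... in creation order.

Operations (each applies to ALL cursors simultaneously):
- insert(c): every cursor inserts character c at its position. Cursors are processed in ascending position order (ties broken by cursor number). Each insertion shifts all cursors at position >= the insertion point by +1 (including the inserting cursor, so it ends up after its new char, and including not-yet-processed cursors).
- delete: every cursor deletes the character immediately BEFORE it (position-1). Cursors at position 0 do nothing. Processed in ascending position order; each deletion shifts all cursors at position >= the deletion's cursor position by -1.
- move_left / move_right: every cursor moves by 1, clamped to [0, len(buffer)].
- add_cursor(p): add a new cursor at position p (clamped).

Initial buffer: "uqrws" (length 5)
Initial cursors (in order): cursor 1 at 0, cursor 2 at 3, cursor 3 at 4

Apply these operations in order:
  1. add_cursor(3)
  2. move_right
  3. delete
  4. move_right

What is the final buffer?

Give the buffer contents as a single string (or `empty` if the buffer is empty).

Answer: q

Derivation:
After op 1 (add_cursor(3)): buffer="uqrws" (len 5), cursors c1@0 c2@3 c4@3 c3@4, authorship .....
After op 2 (move_right): buffer="uqrws" (len 5), cursors c1@1 c2@4 c4@4 c3@5, authorship .....
After op 3 (delete): buffer="q" (len 1), cursors c1@0 c2@1 c3@1 c4@1, authorship .
After op 4 (move_right): buffer="q" (len 1), cursors c1@1 c2@1 c3@1 c4@1, authorship .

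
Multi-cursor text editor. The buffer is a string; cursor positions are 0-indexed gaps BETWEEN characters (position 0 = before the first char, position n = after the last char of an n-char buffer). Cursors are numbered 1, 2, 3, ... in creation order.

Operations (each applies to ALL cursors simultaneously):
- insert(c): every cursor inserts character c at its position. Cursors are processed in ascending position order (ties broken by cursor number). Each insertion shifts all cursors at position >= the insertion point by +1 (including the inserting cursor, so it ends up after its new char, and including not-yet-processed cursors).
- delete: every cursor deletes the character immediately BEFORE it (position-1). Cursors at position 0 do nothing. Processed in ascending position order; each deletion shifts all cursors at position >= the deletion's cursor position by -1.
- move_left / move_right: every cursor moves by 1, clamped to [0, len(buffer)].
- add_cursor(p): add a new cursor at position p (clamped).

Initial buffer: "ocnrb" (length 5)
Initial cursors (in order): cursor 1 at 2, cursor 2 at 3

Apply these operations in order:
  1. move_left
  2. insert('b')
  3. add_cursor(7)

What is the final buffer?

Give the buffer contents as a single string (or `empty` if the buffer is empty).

After op 1 (move_left): buffer="ocnrb" (len 5), cursors c1@1 c2@2, authorship .....
After op 2 (insert('b')): buffer="obcbnrb" (len 7), cursors c1@2 c2@4, authorship .1.2...
After op 3 (add_cursor(7)): buffer="obcbnrb" (len 7), cursors c1@2 c2@4 c3@7, authorship .1.2...

Answer: obcbnrb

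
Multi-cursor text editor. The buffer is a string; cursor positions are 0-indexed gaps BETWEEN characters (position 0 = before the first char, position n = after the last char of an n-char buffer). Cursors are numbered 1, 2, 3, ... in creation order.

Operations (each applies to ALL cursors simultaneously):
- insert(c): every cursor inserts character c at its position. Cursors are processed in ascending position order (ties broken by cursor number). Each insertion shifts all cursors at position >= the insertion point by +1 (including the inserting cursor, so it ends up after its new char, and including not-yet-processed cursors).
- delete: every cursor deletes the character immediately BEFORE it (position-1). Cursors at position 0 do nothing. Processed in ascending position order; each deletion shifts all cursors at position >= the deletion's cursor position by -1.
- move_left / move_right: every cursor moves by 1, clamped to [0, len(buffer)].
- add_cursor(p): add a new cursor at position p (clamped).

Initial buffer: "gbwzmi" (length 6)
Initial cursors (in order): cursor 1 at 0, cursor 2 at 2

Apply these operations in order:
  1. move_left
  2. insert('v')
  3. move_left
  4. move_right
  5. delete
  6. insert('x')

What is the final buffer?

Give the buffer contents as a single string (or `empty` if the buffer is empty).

After op 1 (move_left): buffer="gbwzmi" (len 6), cursors c1@0 c2@1, authorship ......
After op 2 (insert('v')): buffer="vgvbwzmi" (len 8), cursors c1@1 c2@3, authorship 1.2.....
After op 3 (move_left): buffer="vgvbwzmi" (len 8), cursors c1@0 c2@2, authorship 1.2.....
After op 4 (move_right): buffer="vgvbwzmi" (len 8), cursors c1@1 c2@3, authorship 1.2.....
After op 5 (delete): buffer="gbwzmi" (len 6), cursors c1@0 c2@1, authorship ......
After op 6 (insert('x')): buffer="xgxbwzmi" (len 8), cursors c1@1 c2@3, authorship 1.2.....

Answer: xgxbwzmi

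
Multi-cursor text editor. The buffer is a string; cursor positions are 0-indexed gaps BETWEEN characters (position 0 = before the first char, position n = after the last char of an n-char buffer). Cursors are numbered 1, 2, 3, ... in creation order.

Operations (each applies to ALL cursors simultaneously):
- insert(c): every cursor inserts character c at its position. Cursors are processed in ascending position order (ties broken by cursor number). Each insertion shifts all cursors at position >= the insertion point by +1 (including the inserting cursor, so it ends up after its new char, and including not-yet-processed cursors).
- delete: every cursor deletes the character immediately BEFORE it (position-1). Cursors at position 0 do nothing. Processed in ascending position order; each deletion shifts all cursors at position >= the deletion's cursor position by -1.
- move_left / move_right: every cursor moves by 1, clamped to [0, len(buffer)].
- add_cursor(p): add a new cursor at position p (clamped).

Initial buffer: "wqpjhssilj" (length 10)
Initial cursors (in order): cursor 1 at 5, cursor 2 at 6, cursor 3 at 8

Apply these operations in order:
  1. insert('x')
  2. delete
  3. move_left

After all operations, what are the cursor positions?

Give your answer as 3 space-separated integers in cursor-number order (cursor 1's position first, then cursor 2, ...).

After op 1 (insert('x')): buffer="wqpjhxsxsixlj" (len 13), cursors c1@6 c2@8 c3@11, authorship .....1.2..3..
After op 2 (delete): buffer="wqpjhssilj" (len 10), cursors c1@5 c2@6 c3@8, authorship ..........
After op 3 (move_left): buffer="wqpjhssilj" (len 10), cursors c1@4 c2@5 c3@7, authorship ..........

Answer: 4 5 7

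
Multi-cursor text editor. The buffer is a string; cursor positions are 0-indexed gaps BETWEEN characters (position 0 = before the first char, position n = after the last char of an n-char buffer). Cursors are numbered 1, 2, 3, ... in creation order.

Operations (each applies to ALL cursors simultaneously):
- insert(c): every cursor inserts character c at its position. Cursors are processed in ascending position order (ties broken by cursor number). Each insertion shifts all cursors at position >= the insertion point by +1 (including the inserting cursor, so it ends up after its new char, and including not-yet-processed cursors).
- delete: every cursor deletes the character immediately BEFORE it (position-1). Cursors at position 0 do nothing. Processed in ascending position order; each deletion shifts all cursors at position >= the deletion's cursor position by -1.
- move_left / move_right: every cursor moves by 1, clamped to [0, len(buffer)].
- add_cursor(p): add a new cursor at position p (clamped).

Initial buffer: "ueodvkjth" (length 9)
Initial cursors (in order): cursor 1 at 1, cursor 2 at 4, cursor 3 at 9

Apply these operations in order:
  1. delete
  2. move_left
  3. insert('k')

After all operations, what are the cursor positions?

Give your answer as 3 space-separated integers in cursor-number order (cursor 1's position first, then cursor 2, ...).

After op 1 (delete): buffer="eovkjt" (len 6), cursors c1@0 c2@2 c3@6, authorship ......
After op 2 (move_left): buffer="eovkjt" (len 6), cursors c1@0 c2@1 c3@5, authorship ......
After op 3 (insert('k')): buffer="kekovkjkt" (len 9), cursors c1@1 c2@3 c3@8, authorship 1.2....3.

Answer: 1 3 8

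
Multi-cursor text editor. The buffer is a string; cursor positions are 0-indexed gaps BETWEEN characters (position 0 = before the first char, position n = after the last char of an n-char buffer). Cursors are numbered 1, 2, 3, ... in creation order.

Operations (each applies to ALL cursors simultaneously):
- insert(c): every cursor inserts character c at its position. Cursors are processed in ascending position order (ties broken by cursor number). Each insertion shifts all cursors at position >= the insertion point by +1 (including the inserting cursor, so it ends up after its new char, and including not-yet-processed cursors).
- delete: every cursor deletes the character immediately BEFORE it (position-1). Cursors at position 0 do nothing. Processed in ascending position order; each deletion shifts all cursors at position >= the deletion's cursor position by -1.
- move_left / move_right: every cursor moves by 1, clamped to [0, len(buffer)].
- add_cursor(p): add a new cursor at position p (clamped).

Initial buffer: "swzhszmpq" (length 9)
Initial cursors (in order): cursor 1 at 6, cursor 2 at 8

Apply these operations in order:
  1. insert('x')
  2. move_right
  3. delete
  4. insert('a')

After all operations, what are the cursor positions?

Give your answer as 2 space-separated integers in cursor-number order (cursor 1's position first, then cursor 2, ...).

After op 1 (insert('x')): buffer="swzhszxmpxq" (len 11), cursors c1@7 c2@10, authorship ......1..2.
After op 2 (move_right): buffer="swzhszxmpxq" (len 11), cursors c1@8 c2@11, authorship ......1..2.
After op 3 (delete): buffer="swzhszxpx" (len 9), cursors c1@7 c2@9, authorship ......1.2
After op 4 (insert('a')): buffer="swzhszxapxa" (len 11), cursors c1@8 c2@11, authorship ......11.22

Answer: 8 11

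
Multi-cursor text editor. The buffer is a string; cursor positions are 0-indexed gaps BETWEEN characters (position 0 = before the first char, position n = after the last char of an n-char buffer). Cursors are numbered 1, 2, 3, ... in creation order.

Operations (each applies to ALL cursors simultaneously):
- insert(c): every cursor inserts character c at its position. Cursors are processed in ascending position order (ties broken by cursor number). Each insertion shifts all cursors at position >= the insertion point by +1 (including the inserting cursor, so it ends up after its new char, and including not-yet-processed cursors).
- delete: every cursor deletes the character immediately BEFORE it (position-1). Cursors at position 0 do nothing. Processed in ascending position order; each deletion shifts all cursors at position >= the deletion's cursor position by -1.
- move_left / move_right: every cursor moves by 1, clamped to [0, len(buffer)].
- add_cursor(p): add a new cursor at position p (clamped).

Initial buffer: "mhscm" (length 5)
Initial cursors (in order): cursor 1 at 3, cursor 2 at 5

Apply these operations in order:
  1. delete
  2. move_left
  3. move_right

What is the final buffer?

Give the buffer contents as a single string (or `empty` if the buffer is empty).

After op 1 (delete): buffer="mhc" (len 3), cursors c1@2 c2@3, authorship ...
After op 2 (move_left): buffer="mhc" (len 3), cursors c1@1 c2@2, authorship ...
After op 3 (move_right): buffer="mhc" (len 3), cursors c1@2 c2@3, authorship ...

Answer: mhc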